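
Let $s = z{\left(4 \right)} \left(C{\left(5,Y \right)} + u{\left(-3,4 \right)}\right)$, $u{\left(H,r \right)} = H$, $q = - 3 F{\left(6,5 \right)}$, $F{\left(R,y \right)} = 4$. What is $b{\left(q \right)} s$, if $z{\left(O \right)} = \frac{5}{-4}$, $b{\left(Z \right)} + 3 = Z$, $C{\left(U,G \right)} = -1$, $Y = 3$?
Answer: $-75$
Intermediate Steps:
$q = -12$ ($q = \left(-3\right) 4 = -12$)
$b{\left(Z \right)} = -3 + Z$
$z{\left(O \right)} = - \frac{5}{4}$ ($z{\left(O \right)} = 5 \left(- \frac{1}{4}\right) = - \frac{5}{4}$)
$s = 5$ ($s = - \frac{5 \left(-1 - 3\right)}{4} = \left(- \frac{5}{4}\right) \left(-4\right) = 5$)
$b{\left(q \right)} s = \left(-3 - 12\right) 5 = \left(-15\right) 5 = -75$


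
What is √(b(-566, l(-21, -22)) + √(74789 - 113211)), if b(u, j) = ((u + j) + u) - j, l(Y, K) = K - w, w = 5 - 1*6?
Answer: √(-1132 + I*√38422) ≈ 2.9022 + 33.77*I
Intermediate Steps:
w = -1 (w = 5 - 6 = -1)
l(Y, K) = 1 + K (l(Y, K) = K - 1*(-1) = K + 1 = 1 + K)
b(u, j) = 2*u (b(u, j) = ((j + u) + u) - j = (j + 2*u) - j = 2*u)
√(b(-566, l(-21, -22)) + √(74789 - 113211)) = √(2*(-566) + √(74789 - 113211)) = √(-1132 + √(-38422)) = √(-1132 + I*√38422)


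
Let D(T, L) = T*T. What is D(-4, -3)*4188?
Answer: 67008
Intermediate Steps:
D(T, L) = T**2
D(-4, -3)*4188 = (-4)**2*4188 = 16*4188 = 67008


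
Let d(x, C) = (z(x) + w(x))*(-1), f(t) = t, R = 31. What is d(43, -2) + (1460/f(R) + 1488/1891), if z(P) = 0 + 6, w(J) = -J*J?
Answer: 3575661/1891 ≈ 1890.9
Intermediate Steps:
w(J) = -J**2
z(P) = 6
d(x, C) = -6 + x**2 (d(x, C) = (6 - x**2)*(-1) = -6 + x**2)
d(43, -2) + (1460/f(R) + 1488/1891) = (-6 + 43**2) + (1460/31 + 1488/1891) = (-6 + 1849) + (1460*(1/31) + 1488*(1/1891)) = 1843 + (1460/31 + 48/61) = 1843 + 90548/1891 = 3575661/1891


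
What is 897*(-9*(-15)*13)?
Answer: 1574235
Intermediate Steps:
897*(-9*(-15)*13) = 897*(135*13) = 897*1755 = 1574235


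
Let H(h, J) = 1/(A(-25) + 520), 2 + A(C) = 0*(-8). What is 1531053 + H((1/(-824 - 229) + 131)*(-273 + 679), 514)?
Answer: 793085455/518 ≈ 1.5311e+6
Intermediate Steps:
A(C) = -2 (A(C) = -2 + 0*(-8) = -2 + 0 = -2)
H(h, J) = 1/518 (H(h, J) = 1/(-2 + 520) = 1/518)
1531053 + H((1/(-824 - 229) + 131)*(-273 + 679), 514) = 1531053 + 1/518 = 793085455/518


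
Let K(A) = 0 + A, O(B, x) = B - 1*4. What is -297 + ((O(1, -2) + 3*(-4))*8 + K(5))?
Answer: -412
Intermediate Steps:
O(B, x) = -4 + B (O(B, x) = B - 4 = -4 + B)
K(A) = A
-297 + ((O(1, -2) + 3*(-4))*8 + K(5)) = -297 + (((-4 + 1) + 3*(-4))*8 + 5) = -297 + ((-3 - 12)*8 + 5) = -297 + (-15*8 + 5) = -297 + (-120 + 5) = -297 - 115 = -412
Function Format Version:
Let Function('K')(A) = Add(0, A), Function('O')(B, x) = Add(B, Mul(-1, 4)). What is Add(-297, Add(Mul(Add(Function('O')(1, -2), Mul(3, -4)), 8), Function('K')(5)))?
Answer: -412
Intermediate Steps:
Function('O')(B, x) = Add(-4, B) (Function('O')(B, x) = Add(B, -4) = Add(-4, B))
Function('K')(A) = A
Add(-297, Add(Mul(Add(Function('O')(1, -2), Mul(3, -4)), 8), Function('K')(5))) = Add(-297, Add(Mul(Add(Add(-4, 1), Mul(3, -4)), 8), 5)) = Add(-297, Add(Mul(Add(-3, -12), 8), 5)) = Add(-297, Add(Mul(-15, 8), 5)) = Add(-297, Add(-120, 5)) = Add(-297, -115) = -412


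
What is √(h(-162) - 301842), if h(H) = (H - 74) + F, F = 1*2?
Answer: 6*I*√8391 ≈ 549.61*I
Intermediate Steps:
F = 2
h(H) = -72 + H (h(H) = (H - 74) + 2 = (-74 + H) + 2 = -72 + H)
√(h(-162) - 301842) = √((-72 - 162) - 301842) = √(-234 - 301842) = √(-302076) = 6*I*√8391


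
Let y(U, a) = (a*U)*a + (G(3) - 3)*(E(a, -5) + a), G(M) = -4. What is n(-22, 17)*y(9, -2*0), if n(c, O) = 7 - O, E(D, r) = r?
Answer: -350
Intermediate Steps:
y(U, a) = 35 - 7*a + U*a**2 (y(U, a) = (a*U)*a + (-4 - 3)*(-5 + a) = (U*a)*a - 7*(-5 + a) = U*a**2 + (35 - 7*a) = 35 - 7*a + U*a**2)
n(-22, 17)*y(9, -2*0) = (7 - 1*17)*(35 - (-14)*0 + 9*(-2*0)**2) = (7 - 17)*(35 - 7*0 + 9*0**2) = -10*(35 + 0 + 9*0) = -10*(35 + 0 + 0) = -10*35 = -350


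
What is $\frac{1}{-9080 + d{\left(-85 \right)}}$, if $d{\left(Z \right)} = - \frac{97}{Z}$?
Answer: $- \frac{85}{771703} \approx -0.00011015$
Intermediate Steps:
$\frac{1}{-9080 + d{\left(-85 \right)}} = \frac{1}{-9080 - \frac{97}{-85}} = \frac{1}{-9080 - - \frac{97}{85}} = \frac{1}{-9080 + \frac{97}{85}} = \frac{1}{- \frac{771703}{85}} = - \frac{85}{771703}$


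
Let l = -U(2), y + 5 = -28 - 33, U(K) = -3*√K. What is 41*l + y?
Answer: -66 + 123*√2 ≈ 107.95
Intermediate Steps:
y = -66 (y = -5 + (-28 - 33) = -5 - 61 = -66)
l = 3*√2 (l = -(-3)*√2 = 3*√2 ≈ 4.2426)
41*l + y = 41*(3*√2) - 66 = 123*√2 - 66 = -66 + 123*√2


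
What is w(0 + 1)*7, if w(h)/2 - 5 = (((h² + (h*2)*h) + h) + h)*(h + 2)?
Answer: 280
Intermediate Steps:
w(h) = 10 + 2*(2 + h)*(2*h + 3*h²) (w(h) = 10 + 2*((((h² + (h*2)*h) + h) + h)*(h + 2)) = 10 + 2*((((h² + (2*h)*h) + h) + h)*(2 + h)) = 10 + 2*((((h² + 2*h²) + h) + h)*(2 + h)) = 10 + 2*(((3*h² + h) + h)*(2 + h)) = 10 + 2*(((h + 3*h²) + h)*(2 + h)) = 10 + 2*((2*h + 3*h²)*(2 + h)) = 10 + 2*((2 + h)*(2*h + 3*h²)) = 10 + 2*(2 + h)*(2*h + 3*h²))
w(0 + 1)*7 = (10 + 6*(0 + 1)³ + 8*(0 + 1) + 16*(0 + 1)²)*7 = (10 + 6*1³ + 8*1 + 16*1²)*7 = (10 + 6*1 + 8 + 16*1)*7 = (10 + 6 + 8 + 16)*7 = 40*7 = 280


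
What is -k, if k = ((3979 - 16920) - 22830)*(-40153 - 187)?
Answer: -1443002140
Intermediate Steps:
k = 1443002140 (k = (-12941 - 22830)*(-40340) = -35771*(-40340) = 1443002140)
-k = -1*1443002140 = -1443002140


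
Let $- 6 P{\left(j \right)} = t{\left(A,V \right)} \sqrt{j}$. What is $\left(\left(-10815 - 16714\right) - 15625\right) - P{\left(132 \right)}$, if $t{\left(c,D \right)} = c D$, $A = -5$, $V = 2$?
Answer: $-43154 - \frac{10 \sqrt{33}}{3} \approx -43173.0$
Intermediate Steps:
$t{\left(c,D \right)} = D c$
$P{\left(j \right)} = \frac{5 \sqrt{j}}{3}$ ($P{\left(j \right)} = - \frac{2 \left(-5\right) \sqrt{j}}{6} = - \frac{\left(-10\right) \sqrt{j}}{6} = \frac{5 \sqrt{j}}{3}$)
$\left(\left(-10815 - 16714\right) - 15625\right) - P{\left(132 \right)} = \left(\left(-10815 - 16714\right) - 15625\right) - \frac{5 \sqrt{132}}{3} = \left(-27529 - 15625\right) - \frac{5 \cdot 2 \sqrt{33}}{3} = -43154 - \frac{10 \sqrt{33}}{3}$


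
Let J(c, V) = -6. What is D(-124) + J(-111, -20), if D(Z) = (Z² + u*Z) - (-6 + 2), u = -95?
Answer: 27154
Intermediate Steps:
D(Z) = 4 + Z² - 95*Z (D(Z) = (Z² - 95*Z) - (-6 + 2) = (Z² - 95*Z) - 1*(-4) = (Z² - 95*Z) + 4 = 4 + Z² - 95*Z)
D(-124) + J(-111, -20) = (4 + (-124)² - 95*(-124)) - 6 = (4 + 15376 + 11780) - 6 = 27160 - 6 = 27154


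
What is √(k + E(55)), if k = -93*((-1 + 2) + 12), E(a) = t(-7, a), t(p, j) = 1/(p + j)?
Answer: I*√174093/12 ≈ 34.77*I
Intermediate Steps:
t(p, j) = 1/(j + p)
E(a) = 1/(-7 + a) (E(a) = 1/(a - 7) = 1/(-7 + a))
k = -1209 (k = -93*(1 + 12) = -93*13 = -1209)
√(k + E(55)) = √(-1209 + 1/(-7 + 55)) = √(-1209 + 1/48) = √(-58031/48) = I*√174093/12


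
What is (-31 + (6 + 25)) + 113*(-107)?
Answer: -12091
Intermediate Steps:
(-31 + (6 + 25)) + 113*(-107) = (-31 + 31) - 12091 = 0 - 12091 = -12091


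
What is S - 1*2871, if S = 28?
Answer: -2843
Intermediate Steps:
S - 1*2871 = 28 - 1*2871 = 28 - 2871 = -2843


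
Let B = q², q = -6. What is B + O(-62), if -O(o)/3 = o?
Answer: 222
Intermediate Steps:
O(o) = -3*o
B = 36 (B = (-6)² = 36)
B + O(-62) = 36 - 3*(-62) = 36 + 186 = 222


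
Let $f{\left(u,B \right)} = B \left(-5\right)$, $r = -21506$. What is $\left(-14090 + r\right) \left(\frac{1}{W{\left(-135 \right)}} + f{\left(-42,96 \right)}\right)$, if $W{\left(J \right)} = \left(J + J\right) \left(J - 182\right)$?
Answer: $\frac{731198775802}{42795} \approx 1.7086 \cdot 10^{7}$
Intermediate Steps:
$W{\left(J \right)} = 2 J \left(-182 + J\right)$
$f{\left(u,B \right)} = - 5 B$
$\left(-14090 + r\right) \left(\frac{1}{W{\left(-135 \right)}} + f{\left(-42,96 \right)}\right) = \left(-14090 - 21506\right) \left(\frac{1}{2 \left(-135\right) \left(-182 - 135\right)} - 480\right) = - 35596 \left(\frac{1}{2 \left(-135\right) \left(-317\right)} - 480\right) = - 35596 \left(\frac{1}{85590} - 480\right) = \left(-35596\right) \left(- \frac{41083199}{85590}\right) = \frac{731198775802}{42795}$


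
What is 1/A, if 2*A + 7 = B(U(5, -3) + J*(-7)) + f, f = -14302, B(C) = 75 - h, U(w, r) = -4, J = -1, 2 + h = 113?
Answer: -2/14345 ≈ -0.00013942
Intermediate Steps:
h = 111 (h = -2 + 113 = 111)
B(C) = -36 (B(C) = 75 - 1*111 = 75 - 111 = -36)
A = -14345/2 (A = -7/2 + (-36 - 14302)/2 = -7/2 + (½)*(-14338) = -7/2 - 7169 = -14345/2 ≈ -7172.5)
1/A = 1/(-14345/2) = -2/14345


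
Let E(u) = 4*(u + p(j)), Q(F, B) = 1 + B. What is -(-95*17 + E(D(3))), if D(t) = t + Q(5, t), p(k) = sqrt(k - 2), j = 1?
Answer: 1587 - 4*I ≈ 1587.0 - 4.0*I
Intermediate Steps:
p(k) = sqrt(-2 + k)
D(t) = 1 + 2*t (D(t) = t + (1 + t) = 1 + 2*t)
E(u) = 4*I + 4*u (E(u) = 4*(u + sqrt(-2 + 1)) = 4*(u + sqrt(-1)) = 4*(u + I) = 4*(I + u) = 4*I + 4*u)
-(-95*17 + E(D(3))) = -(-95*17 + (4*I + 4*(1 + 2*3))) = -(-1615 + (4*I + 4*(1 + 6))) = -(-1615 + (4*I + 4*7)) = -(-1615 + (4*I + 28)) = -(-1615 + (28 + 4*I)) = -(-1587 + 4*I) = 1587 - 4*I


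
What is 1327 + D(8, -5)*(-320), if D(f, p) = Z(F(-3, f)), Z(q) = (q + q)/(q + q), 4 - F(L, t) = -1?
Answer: 1007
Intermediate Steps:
F(L, t) = 5 (F(L, t) = 4 - 1*(-1) = 4 + 1 = 5)
Z(q) = 1 (Z(q) = (2*q)/((2*q)) = (2*q)*(1/(2*q)) = 1)
D(f, p) = 1
1327 + D(8, -5)*(-320) = 1327 + 1*(-320) = 1327 - 320 = 1007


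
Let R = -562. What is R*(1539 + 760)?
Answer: -1292038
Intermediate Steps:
R*(1539 + 760) = -562*(1539 + 760) = -562*2299 = -1292038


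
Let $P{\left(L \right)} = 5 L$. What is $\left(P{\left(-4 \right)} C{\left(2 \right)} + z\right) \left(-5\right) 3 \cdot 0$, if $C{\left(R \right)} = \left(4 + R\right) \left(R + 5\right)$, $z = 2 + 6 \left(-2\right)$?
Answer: $0$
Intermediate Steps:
$z = -10$ ($z = 2 - 12 = -10$)
$C{\left(R \right)} = \left(4 + R\right) \left(5 + R\right)$
$\left(P{\left(-4 \right)} C{\left(2 \right)} + z\right) \left(-5\right) 3 \cdot 0 = \left(5 \left(-4\right) \left(20 + 2^{2} + 9 \cdot 2\right) - 10\right) \left(-5\right) 3 \cdot 0 = \left(- 20 \left(20 + 4 + 18\right) - 10\right) \left(\left(-15\right) 0\right) = \left(\left(-20\right) 42 - 10\right) 0 = \left(-840 - 10\right) 0 = \left(-850\right) 0 = 0$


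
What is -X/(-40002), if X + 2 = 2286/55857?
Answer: -18238/372398619 ≈ -4.8974e-5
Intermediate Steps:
X = -36476/18619 (X = -2 + 2286/55857 = -2 + 2286*(1/55857) = -2 + 762/18619 = -36476/18619 ≈ -1.9591)
-X/(-40002) = -1*(-36476/18619)/(-40002) = (36476/18619)*(-1/40002) = -18238/372398619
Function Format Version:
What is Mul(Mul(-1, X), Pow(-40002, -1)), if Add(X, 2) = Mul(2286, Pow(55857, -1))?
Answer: Rational(-18238, 372398619) ≈ -4.8974e-5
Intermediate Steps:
X = Rational(-36476, 18619) (X = Add(-2, Mul(2286, Pow(55857, -1))) = Add(-2, Mul(2286, Rational(1, 55857))) = Add(-2, Rational(762, 18619)) = Rational(-36476, 18619) ≈ -1.9591)
Mul(Mul(-1, X), Pow(-40002, -1)) = Mul(Mul(-1, Rational(-36476, 18619)), Pow(-40002, -1)) = Mul(Rational(36476, 18619), Rational(-1, 40002)) = Rational(-18238, 372398619)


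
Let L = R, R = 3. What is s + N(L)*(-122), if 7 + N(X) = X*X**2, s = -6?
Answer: -2446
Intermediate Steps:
L = 3
N(X) = -7 + X**3 (N(X) = -7 + X*X**2 = -7 + X**3)
s + N(L)*(-122) = -6 + (-7 + 3**3)*(-122) = -6 + (-7 + 27)*(-122) = -6 + 20*(-122) = -6 - 2440 = -2446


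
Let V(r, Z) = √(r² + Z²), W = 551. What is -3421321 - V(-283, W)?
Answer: -3421321 - √383690 ≈ -3.4219e+6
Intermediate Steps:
V(r, Z) = √(Z² + r²)
-3421321 - V(-283, W) = -3421321 - √(551² + (-283)²) = -3421321 - √(303601 + 80089) = -3421321 - √383690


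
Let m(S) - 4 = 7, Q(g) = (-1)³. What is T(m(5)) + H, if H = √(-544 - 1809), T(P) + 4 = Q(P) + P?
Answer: 6 + I*√2353 ≈ 6.0 + 48.508*I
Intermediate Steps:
Q(g) = -1
m(S) = 11 (m(S) = 4 + 7 = 11)
T(P) = -5 + P (T(P) = -4 + (-1 + P) = -5 + P)
H = I*√2353 (H = √(-2353) = I*√2353 ≈ 48.508*I)
T(m(5)) + H = (-5 + 11) + I*√2353 = 6 + I*√2353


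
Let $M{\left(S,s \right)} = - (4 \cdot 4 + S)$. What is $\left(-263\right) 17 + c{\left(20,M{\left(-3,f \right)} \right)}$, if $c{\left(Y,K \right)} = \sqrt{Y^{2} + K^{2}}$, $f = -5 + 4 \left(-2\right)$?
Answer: $-4471 + \sqrt{569} \approx -4447.1$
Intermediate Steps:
$f = -13$ ($f = -5 - 8 = -13$)
$M{\left(S,s \right)} = -16 - S$ ($M{\left(S,s \right)} = - (16 + S) = -16 - S$)
$c{\left(Y,K \right)} = \sqrt{K^{2} + Y^{2}}$
$\left(-263\right) 17 + c{\left(20,M{\left(-3,f \right)} \right)} = \left(-263\right) 17 + \sqrt{\left(-16 - -3\right)^{2} + 20^{2}} = -4471 + \sqrt{\left(-16 + 3\right)^{2} + 400} = -4471 + \sqrt{\left(-13\right)^{2} + 400} = -4471 + \sqrt{169 + 400} = -4471 + \sqrt{569}$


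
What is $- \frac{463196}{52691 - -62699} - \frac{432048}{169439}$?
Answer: $- \frac{64168742882}{9775783105} \approx -6.564$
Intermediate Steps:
$- \frac{463196}{52691 - -62699} - \frac{432048}{169439} = - \frac{463196}{52691 + 62699} - \frac{432048}{169439} = - \frac{463196}{115390} - \frac{432048}{169439} = \left(-463196\right) \frac{1}{115390} - \frac{432048}{169439} = - \frac{231598}{57695} - \frac{432048}{169439} = - \frac{64168742882}{9775783105}$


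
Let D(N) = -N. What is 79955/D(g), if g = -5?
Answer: 15991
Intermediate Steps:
79955/D(g) = 79955/((-1*(-5))) = 79955/5 = 79955*(⅕) = 15991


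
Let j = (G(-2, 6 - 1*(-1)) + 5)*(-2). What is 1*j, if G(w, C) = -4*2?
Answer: 6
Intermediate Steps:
G(w, C) = -8
j = 6 (j = (-8 + 5)*(-2) = -3*(-2) = 6)
1*j = 1*6 = 6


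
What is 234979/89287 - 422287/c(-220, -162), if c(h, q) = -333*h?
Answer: -1862743439/594651420 ≈ -3.1325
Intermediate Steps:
234979/89287 - 422287/c(-220, -162) = 234979/89287 - 422287/((-333*(-220))) = 234979*(1/89287) - 422287/73260 = 234979/89287 - 422287*1/73260 = 234979/89287 - 422287/73260 = -1862743439/594651420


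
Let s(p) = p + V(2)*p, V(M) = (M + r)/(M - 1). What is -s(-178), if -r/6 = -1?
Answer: 1602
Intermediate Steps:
r = 6 (r = -6*(-1) = 6)
V(M) = (6 + M)/(-1 + M) (V(M) = (M + 6)/(M - 1) = (6 + M)/(-1 + M))
s(p) = 9*p (s(p) = p + ((6 + 2)/(-1 + 2))*p = p + (8/1)*p = p + (1*8)*p = p + 8*p = 9*p)
-s(-178) = -9*(-178) = -1*(-1602) = 1602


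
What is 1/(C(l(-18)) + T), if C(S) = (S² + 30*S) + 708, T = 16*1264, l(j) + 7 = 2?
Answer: 1/20807 ≈ 4.8061e-5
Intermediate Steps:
l(j) = -5 (l(j) = -7 + 2 = -5)
T = 20224
C(S) = 708 + S² + 30*S
1/(C(l(-18)) + T) = 1/((708 + (-5)² + 30*(-5)) + 20224) = 1/((708 + 25 - 150) + 20224) = 1/(583 + 20224) = 1/20807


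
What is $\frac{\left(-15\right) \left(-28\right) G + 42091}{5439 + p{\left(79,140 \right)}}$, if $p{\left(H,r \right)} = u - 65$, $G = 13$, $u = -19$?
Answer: $\frac{6793}{765} \approx 8.8797$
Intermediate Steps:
$p{\left(H,r \right)} = -84$ ($p{\left(H,r \right)} = -19 - 65 = -84$)
$\frac{\left(-15\right) \left(-28\right) G + 42091}{5439 + p{\left(79,140 \right)}} = \frac{\left(-15\right) \left(-28\right) 13 + 42091}{5439 - 84} = \frac{420 \cdot 13 + 42091}{5355} = \left(5460 + 42091\right) \frac{1}{5355} = 47551 \cdot \frac{1}{5355} = \frac{6793}{765}$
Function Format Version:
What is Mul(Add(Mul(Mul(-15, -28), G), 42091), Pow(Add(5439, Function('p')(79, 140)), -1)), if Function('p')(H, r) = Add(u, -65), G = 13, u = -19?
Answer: Rational(6793, 765) ≈ 8.8797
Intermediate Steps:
Function('p')(H, r) = -84 (Function('p')(H, r) = Add(-19, -65) = -84)
Mul(Add(Mul(Mul(-15, -28), G), 42091), Pow(Add(5439, Function('p')(79, 140)), -1)) = Mul(Add(Mul(Mul(-15, -28), 13), 42091), Pow(Add(5439, -84), -1)) = Mul(Add(Mul(420, 13), 42091), Pow(5355, -1)) = Mul(Add(5460, 42091), Rational(1, 5355)) = Mul(47551, Rational(1, 5355)) = Rational(6793, 765)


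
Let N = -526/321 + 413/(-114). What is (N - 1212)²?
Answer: 24496411878225/16532356 ≈ 1.4817e+6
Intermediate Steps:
N = -21393/4066 (N = -526*1/321 + 413*(-1/114) = -526/321 - 413/114 = -21393/4066 ≈ -5.2614)
(N - 1212)² = (-21393/4066 - 1212)² = (-4949385/4066)² = 24496411878225/16532356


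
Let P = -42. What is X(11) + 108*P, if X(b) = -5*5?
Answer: -4561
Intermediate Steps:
X(b) = -25
X(11) + 108*P = -25 + 108*(-42) = -25 - 4536 = -4561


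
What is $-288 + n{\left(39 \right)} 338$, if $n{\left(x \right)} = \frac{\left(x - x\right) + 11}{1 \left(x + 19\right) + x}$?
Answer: $- \frac{24218}{97} \approx -249.67$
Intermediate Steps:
$n{\left(x \right)} = \frac{11}{19 + 2 x}$ ($n{\left(x \right)} = \frac{0 + 11}{1 \left(19 + x\right) + x} = \frac{11}{\left(19 + x\right) + x} = \frac{11}{19 + 2 x}$)
$-288 + n{\left(39 \right)} 338 = -288 + \frac{11}{19 + 2 \cdot 39} \cdot 338 = -288 + \frac{11}{19 + 78} \cdot 338 = -288 + \frac{11}{97} \cdot 338 = -288 + \frac{3718}{97} = - \frac{24218}{97}$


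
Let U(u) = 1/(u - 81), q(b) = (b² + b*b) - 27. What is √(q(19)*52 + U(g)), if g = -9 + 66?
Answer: √5204154/12 ≈ 190.11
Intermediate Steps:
q(b) = -27 + 2*b² (q(b) = (b² + b²) - 27 = 2*b² - 27 = -27 + 2*b²)
g = 57
U(u) = 1/(-81 + u)
√(q(19)*52 + U(g)) = √((-27 + 2*19²)*52 + 1/(-81 + 57)) = √((-27 + 2*361)*52 + 1/(-24)) = √((-27 + 722)*52 - 1/24) = √(695*52 - 1/24) = √(36140 - 1/24) = √(867359/24) = √5204154/12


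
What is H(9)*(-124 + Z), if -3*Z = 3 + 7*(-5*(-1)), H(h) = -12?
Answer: 1640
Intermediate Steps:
Z = -38/3 (Z = -(3 + 7*(-5*(-1)))/3 = -(3 + 7*5)/3 = -(3 + 35)/3 = -⅓*38 = -38/3 ≈ -12.667)
H(9)*(-124 + Z) = -12*(-124 - 38/3) = -12*(-410/3) = 1640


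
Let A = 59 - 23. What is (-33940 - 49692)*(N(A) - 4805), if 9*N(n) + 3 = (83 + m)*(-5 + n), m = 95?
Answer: 3155435360/9 ≈ 3.5060e+8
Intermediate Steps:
A = 36
N(n) = -893/9 + 178*n/9 (N(n) = -⅓ + ((83 + 95)*(-5 + n))/9 = -⅓ + (178*(-5 + n))/9 = -⅓ + (-890 + 178*n)/9 = -⅓ + (-890/9 + 178*n/9) = -893/9 + 178*n/9)
(-33940 - 49692)*(N(A) - 4805) = (-33940 - 49692)*((-893/9 + (178/9)*36) - 4805) = -83632*((-893/9 + 712) - 4805) = -83632*(5515/9 - 4805) = -83632*(-37730/9) = 3155435360/9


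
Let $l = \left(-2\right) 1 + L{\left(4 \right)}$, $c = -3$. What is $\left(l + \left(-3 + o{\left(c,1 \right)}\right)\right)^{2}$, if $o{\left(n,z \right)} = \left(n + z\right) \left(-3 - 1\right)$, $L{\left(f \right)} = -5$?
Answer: $4$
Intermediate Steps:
$o{\left(n,z \right)} = - 4 n - 4 z$ ($o{\left(n,z \right)} = \left(n + z\right) \left(-4\right) = - 4 n - 4 z$)
$l = -7$ ($l = \left(-2\right) 1 - 5 = -2 - 5 = -7$)
$\left(l + \left(-3 + o{\left(c,1 \right)}\right)\right)^{2} = \left(-7 - -5\right)^{2} = \left(-7 + \left(-3 + \left(12 - 4\right)\right)\right)^{2} = \left(-7 + \left(-3 + 8\right)\right)^{2} = \left(-7 + 5\right)^{2} = \left(-2\right)^{2} = 4$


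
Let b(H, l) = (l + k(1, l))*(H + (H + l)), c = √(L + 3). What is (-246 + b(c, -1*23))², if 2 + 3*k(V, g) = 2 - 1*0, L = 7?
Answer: 101249 - 26036*√10 ≈ 18916.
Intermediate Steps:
c = √10 (c = √(7 + 3) = √10 ≈ 3.1623)
k(V, g) = 0 (k(V, g) = -⅔ + (2 - 1*0)/3 = -⅔ + (2 + 0)/3 = -⅔ + (⅓)*2 = -⅔ + ⅔ = 0)
b(H, l) = l*(l + 2*H) (b(H, l) = (l + 0)*(H + (H + l)) = l*(l + 2*H))
(-246 + b(c, -1*23))² = (-246 + (-1*23)*(-1*23 + 2*√10))² = (-246 - 23*(-23 + 2*√10))² = (-246 + (529 - 46*√10))² = (283 - 46*√10)²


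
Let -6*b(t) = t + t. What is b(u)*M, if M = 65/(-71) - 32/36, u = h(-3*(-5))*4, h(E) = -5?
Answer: -23060/1917 ≈ -12.029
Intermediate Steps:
u = -20 (u = -5*4 = -20)
b(t) = -t/3 (b(t) = -(t + t)/6 = -t/3)
M = -1153/639 (M = 65*(-1/71) - 32*1/36 = -65/71 - 8/9 = -1153/639 ≈ -1.8044)
b(u)*M = -⅓*(-20)*(-1153/639) = (20/3)*(-1153/639) = -23060/1917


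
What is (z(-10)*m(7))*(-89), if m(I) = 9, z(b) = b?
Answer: 8010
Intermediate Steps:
(z(-10)*m(7))*(-89) = -10*9*(-89) = -90*(-89) = 8010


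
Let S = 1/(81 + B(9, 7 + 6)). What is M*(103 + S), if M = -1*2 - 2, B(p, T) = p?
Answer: -18542/45 ≈ -412.04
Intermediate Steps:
M = -4 (M = -2 - 2 = -4)
S = 1/90 (S = 1/(81 + 9) = 1/90 ≈ 0.011111)
M*(103 + S) = -4*(103 + 1/90) = -4*9271/90 = -18542/45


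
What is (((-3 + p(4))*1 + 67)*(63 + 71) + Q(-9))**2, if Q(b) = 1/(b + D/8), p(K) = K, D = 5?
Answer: 372705366016/4489 ≈ 8.3026e+7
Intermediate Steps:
Q(b) = 1/(5/8 + b) (Q(b) = 1/(b + 5/8) = 1/(5/8 + b))
(((-3 + p(4))*1 + 67)*(63 + 71) + Q(-9))**2 = (((-3 + 4)*1 + 67)*(63 + 71) + 8/(5 + 8*(-9)))**2 = ((1*1 + 67)*134 + 8/(5 - 72))**2 = ((1 + 67)*134 + 8/(-67))**2 = (68*134 + 8*(-1/67))**2 = (9112 - 8/67)**2 = (610496/67)**2 = 372705366016/4489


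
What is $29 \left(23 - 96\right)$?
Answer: $-2117$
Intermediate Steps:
$29 \left(23 - 96\right) = 29 \left(-73\right) = -2117$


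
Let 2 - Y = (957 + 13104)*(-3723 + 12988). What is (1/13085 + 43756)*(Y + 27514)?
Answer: -74572934686639389/13085 ≈ -5.6991e+12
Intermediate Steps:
Y = -130275163 (Y = 2 - (957 + 13104)*(-3723 + 12988) = 2 - 14061*9265 = 2 - 1*130275165 = 2 - 130275165 = -130275163)
(1/13085 + 43756)*(Y + 27514) = (1/13085 + 43756)*(-130275163 + 27514) = (1/13085 + 43756)*(-130247649) = (572547261/13085)*(-130247649) = -74572934686639389/13085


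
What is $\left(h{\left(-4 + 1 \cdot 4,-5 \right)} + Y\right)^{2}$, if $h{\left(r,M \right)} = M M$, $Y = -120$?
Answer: $9025$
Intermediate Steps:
$h{\left(r,M \right)} = M^{2}$
$\left(h{\left(-4 + 1 \cdot 4,-5 \right)} + Y\right)^{2} = \left(\left(-5\right)^{2} - 120\right)^{2} = \left(25 - 120\right)^{2} = \left(-95\right)^{2} = 9025$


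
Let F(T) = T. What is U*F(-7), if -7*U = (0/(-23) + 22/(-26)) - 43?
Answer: -570/13 ≈ -43.846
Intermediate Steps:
U = 570/91 (U = -((0/(-23) + 22/(-26)) - 43)/7 = -((0*(-1/23) + 22*(-1/26)) - 43)/7 = -((0 - 11/13) - 43)/7 = -(-11/13 - 43)/7 = -1/7*(-570/13) = 570/91 ≈ 6.2637)
U*F(-7) = (570/91)*(-7) = -570/13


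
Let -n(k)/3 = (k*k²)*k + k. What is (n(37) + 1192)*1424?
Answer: -8004876448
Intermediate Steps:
n(k) = -3*k - 3*k⁴ (n(k) = -3*((k*k²)*k + k) = -3*(k³*k + k) = -3*(k⁴ + k) = -3*(k + k⁴) = -3*k - 3*k⁴)
(n(37) + 1192)*1424 = (-3*37*(1 + 37³) + 1192)*1424 = (-3*37*(1 + 50653) + 1192)*1424 = (-3*37*50654 + 1192)*1424 = (-5622594 + 1192)*1424 = -5621402*1424 = -8004876448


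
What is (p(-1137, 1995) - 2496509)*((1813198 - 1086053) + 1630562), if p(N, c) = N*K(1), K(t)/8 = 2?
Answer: -5928928150607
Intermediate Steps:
K(t) = 16 (K(t) = 8*2 = 16)
p(N, c) = 16*N (p(N, c) = N*16 = 16*N)
(p(-1137, 1995) - 2496509)*((1813198 - 1086053) + 1630562) = (16*(-1137) - 2496509)*((1813198 - 1086053) + 1630562) = (-18192 - 2496509)*(727145 + 1630562) = -2514701*2357707 = -5928928150607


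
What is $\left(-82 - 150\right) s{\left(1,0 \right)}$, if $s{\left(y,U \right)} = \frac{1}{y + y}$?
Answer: $-116$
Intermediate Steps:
$s{\left(y,U \right)} = \frac{1}{2 y}$
$\left(-82 - 150\right) s{\left(1,0 \right)} = \left(-82 - 150\right) \frac{1}{2 \cdot 1} = - 232 \cdot \frac{1}{2} \cdot 1 = \left(-232\right) \frac{1}{2} = -116$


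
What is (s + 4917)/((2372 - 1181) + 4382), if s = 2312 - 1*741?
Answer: 6488/5573 ≈ 1.1642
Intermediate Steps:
s = 1571 (s = 2312 - 741 = 1571)
(s + 4917)/((2372 - 1181) + 4382) = (1571 + 4917)/((2372 - 1181) + 4382) = 6488/(1191 + 4382) = 6488/5573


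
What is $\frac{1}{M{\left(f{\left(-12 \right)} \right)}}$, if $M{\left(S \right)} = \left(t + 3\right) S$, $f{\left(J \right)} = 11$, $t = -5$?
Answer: $- \frac{1}{22} \approx -0.045455$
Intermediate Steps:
$M{\left(S \right)} = - 2 S$ ($M{\left(S \right)} = \left(-5 + 3\right) S = - 2 S$)
$\frac{1}{M{\left(f{\left(-12 \right)} \right)}} = \frac{1}{\left(-2\right) 11} = \frac{1}{-22} = - \frac{1}{22}$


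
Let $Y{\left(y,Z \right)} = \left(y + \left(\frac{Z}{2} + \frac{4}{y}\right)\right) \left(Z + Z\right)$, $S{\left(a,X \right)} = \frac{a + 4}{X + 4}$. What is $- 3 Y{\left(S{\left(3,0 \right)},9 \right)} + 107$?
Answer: $- \frac{4955}{14} \approx -353.93$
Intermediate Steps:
$S{\left(a,X \right)} = \frac{4 + a}{4 + X}$
$Y{\left(y,Z \right)} = 2 Z \left(y + \frac{Z}{2} + \frac{4}{y}\right)$ ($Y{\left(y,Z \right)} = \left(y + \left(Z \frac{1}{2} + \frac{4}{y}\right)\right) 2 Z = \left(y + \left(\frac{Z}{2} + \frac{4}{y}\right)\right) 2 Z = \left(y + \frac{Z}{2} + \frac{4}{y}\right) 2 Z = 2 Z \left(y + \frac{Z}{2} + \frac{4}{y}\right)$)
$- 3 Y{\left(S{\left(3,0 \right)},9 \right)} + 107 = - 3 \frac{9 \left(8 + \frac{4 + 3}{4 + 0} \left(9 + 2 \frac{4 + 3}{4 + 0}\right)\right)}{\frac{1}{4 + 0} \left(4 + 3\right)} + 107 = - 3 \frac{9 \left(8 + \frac{1}{4} \cdot 7 \left(9 + 2 \cdot \frac{1}{4} \cdot 7\right)\right)}{\frac{1}{4} \cdot 7} + 107 = - 3 \frac{9 \left(8 + \frac{7 \left(9 + 2 \cdot \frac{7}{4}\right)}{4}\right)}{\frac{7}{4}} + 107 = - 3 \cdot 9 \cdot \frac{4}{7} \left(8 + \frac{7 \left(9 + \frac{7}{2}\right)}{4}\right) + 107 = - 3 \cdot 9 \cdot \frac{4}{7} \left(8 + \frac{7}{4} \cdot \frac{25}{2}\right) + 107 = - 3 \cdot 9 \cdot \frac{4}{7} \left(8 + \frac{175}{8}\right) + 107 = - 3 \cdot 9 \cdot \frac{4}{7} \cdot \frac{239}{8} + 107 = \left(-3\right) \frac{2151}{14} + 107 = - \frac{6453}{14} + 107 = - \frac{4955}{14}$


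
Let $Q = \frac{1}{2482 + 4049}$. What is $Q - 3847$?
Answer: $- \frac{25124756}{6531} \approx -3847.0$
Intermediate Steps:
$Q = \frac{1}{6531} \approx 0.00015312$
$Q - 3847 = \frac{1}{6531} - 3847 = - \frac{25124756}{6531}$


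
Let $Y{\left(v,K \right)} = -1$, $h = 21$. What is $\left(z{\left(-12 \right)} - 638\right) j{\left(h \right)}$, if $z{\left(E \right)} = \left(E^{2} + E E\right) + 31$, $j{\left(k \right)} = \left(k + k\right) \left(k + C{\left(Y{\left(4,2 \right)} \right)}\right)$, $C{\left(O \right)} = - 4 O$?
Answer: $-334950$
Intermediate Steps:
$j{\left(k \right)} = 2 k \left(4 + k\right)$ ($j{\left(k \right)} = \left(k + k\right) \left(k - -4\right) = 2 k \left(k + 4\right) = 2 k \left(4 + k\right)$)
$z{\left(E \right)} = 31 + 2 E^{2}$ ($z{\left(E \right)} = \left(E^{2} + E^{2}\right) + 31 = 2 E^{2} + 31 = 31 + 2 E^{2}$)
$\left(z{\left(-12 \right)} - 638\right) j{\left(h \right)} = \left(\left(31 + 2 \left(-12\right)^{2}\right) - 638\right) 2 \cdot 21 \left(4 + 21\right) = \left(\left(31 + 2 \cdot 144\right) - 638\right) 2 \cdot 21 \cdot 25 = \left(\left(31 + 288\right) - 638\right) 1050 = \left(319 - 638\right) 1050 = \left(-319\right) 1050 = -334950$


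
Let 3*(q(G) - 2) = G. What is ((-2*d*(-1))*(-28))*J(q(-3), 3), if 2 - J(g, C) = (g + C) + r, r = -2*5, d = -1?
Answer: 448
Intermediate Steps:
q(G) = 2 + G/3
r = -10
J(g, C) = 12 - C - g (J(g, C) = 2 - ((g + C) - 10) = 2 - ((C + g) - 10) = 2 - (-10 + C + g) = 2 + (10 - C - g) = 12 - C - g)
((-2*d*(-1))*(-28))*J(q(-3), 3) = ((-2*(-1)*(-1))*(-28))*(12 - 1*3 - (2 + (1/3)*(-3))) = ((2*(-1))*(-28))*(12 - 3 - (2 - 1)) = (-2*(-28))*(12 - 3 - 1*1) = 56*(12 - 3 - 1) = 56*8 = 448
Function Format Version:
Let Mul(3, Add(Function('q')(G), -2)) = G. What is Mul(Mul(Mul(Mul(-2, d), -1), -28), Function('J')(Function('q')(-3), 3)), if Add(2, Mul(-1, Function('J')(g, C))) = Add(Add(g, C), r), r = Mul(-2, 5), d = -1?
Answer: 448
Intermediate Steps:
Function('q')(G) = Add(2, Mul(Rational(1, 3), G))
r = -10
Function('J')(g, C) = Add(12, Mul(-1, C), Mul(-1, g)) (Function('J')(g, C) = Add(2, Mul(-1, Add(Add(g, C), -10))) = Add(2, Mul(-1, Add(Add(C, g), -10))) = Add(2, Mul(-1, Add(-10, C, g))) = Add(2, Add(10, Mul(-1, C), Mul(-1, g))) = Add(12, Mul(-1, C), Mul(-1, g)))
Mul(Mul(Mul(Mul(-2, d), -1), -28), Function('J')(Function('q')(-3), 3)) = Mul(Mul(Mul(Mul(-2, -1), -1), -28), Add(12, Mul(-1, 3), Mul(-1, Add(2, Mul(Rational(1, 3), -3))))) = Mul(Mul(Mul(2, -1), -28), Add(12, -3, Mul(-1, Add(2, -1)))) = Mul(Mul(-2, -28), Add(12, -3, Mul(-1, 1))) = Mul(56, Add(12, -3, -1)) = Mul(56, 8) = 448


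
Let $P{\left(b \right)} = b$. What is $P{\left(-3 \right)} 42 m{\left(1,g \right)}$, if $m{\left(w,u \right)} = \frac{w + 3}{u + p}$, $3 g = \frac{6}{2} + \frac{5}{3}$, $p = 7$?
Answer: $- \frac{648}{11} \approx -58.909$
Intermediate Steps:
$g = \frac{14}{9}$ ($g = \frac{\frac{6}{2} + \frac{5}{3}}{3} = \frac{6 \cdot \frac{1}{2} + 5 \cdot \frac{1}{3}}{3} = \frac{3 + \frac{5}{3}}{3} = \frac{1}{3} \cdot \frac{14}{3} = \frac{14}{9} \approx 1.5556$)
$m{\left(w,u \right)} = \frac{3 + w}{7 + u}$ ($m{\left(w,u \right)} = \frac{w + 3}{u + 7} = \frac{3 + w}{7 + u}$)
$P{\left(-3 \right)} 42 m{\left(1,g \right)} = \left(-3\right) 42 \frac{3 + 1}{7 + \frac{14}{9}} = - 126 \frac{1}{\frac{77}{9}} \cdot 4 = - 126 \cdot \frac{9}{77} \cdot 4 = \left(-126\right) \frac{36}{77} = - \frac{648}{11}$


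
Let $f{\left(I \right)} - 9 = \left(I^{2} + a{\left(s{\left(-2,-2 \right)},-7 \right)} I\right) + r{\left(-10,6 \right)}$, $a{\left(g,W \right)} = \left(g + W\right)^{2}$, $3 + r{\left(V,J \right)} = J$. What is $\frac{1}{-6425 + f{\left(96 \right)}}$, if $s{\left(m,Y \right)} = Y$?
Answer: $\frac{1}{10579} \approx 9.4527 \cdot 10^{-5}$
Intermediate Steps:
$r{\left(V,J \right)} = -3 + J$
$a{\left(g,W \right)} = \left(W + g\right)^{2}$
$f{\left(I \right)} = 12 + I^{2} + 81 I$ ($f{\left(I \right)} = 9 + \left(\left(I^{2} + \left(-7 - 2\right)^{2} I\right) + \left(-3 + 6\right)\right) = 9 + \left(\left(I^{2} + \left(-9\right)^{2} I\right) + 3\right) = 9 + \left(\left(I^{2} + 81 I\right) + 3\right) = 9 + \left(3 + I^{2} + 81 I\right) = 12 + I^{2} + 81 I$)
$\frac{1}{-6425 + f{\left(96 \right)}} = \frac{1}{-6425 + \left(12 + 96^{2} + 81 \cdot 96\right)} = \frac{1}{-6425 + \left(12 + 9216 + 7776\right)} = \frac{1}{-6425 + 17004} = \frac{1}{10579}$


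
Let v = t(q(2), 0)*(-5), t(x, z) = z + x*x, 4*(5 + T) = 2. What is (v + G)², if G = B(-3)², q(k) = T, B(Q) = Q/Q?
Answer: 160801/16 ≈ 10050.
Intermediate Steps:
T = -9/2 (T = -5 + (¼)*2 = -5 + ½ = -9/2 ≈ -4.5000)
B(Q) = 1
q(k) = -9/2
t(x, z) = z + x²
G = 1 (G = 1² = 1)
v = -405/4 (v = (0 + (-9/2)²)*(-5) = (0 + 81/4)*(-5) = (81/4)*(-5) = -405/4 ≈ -101.25)
(v + G)² = (-405/4 + 1)² = (-401/4)² = 160801/16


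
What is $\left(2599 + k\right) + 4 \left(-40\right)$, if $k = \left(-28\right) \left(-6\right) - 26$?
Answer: $2581$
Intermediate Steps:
$k = 142$ ($k = 168 - 26 = 142$)
$\left(2599 + k\right) + 4 \left(-40\right) = \left(2599 + 142\right) + 4 \left(-40\right) = 2741 - 160 = 2581$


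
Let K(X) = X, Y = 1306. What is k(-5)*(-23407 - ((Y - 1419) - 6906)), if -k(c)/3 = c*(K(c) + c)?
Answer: 2458200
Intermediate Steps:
k(c) = -6*c**2 (k(c) = -3*c*(c + c) = -3*c*2*c = -6*c**2)
k(-5)*(-23407 - ((Y - 1419) - 6906)) = (-6*(-5)**2)*(-23407 - ((1306 - 1419) - 6906)) = (-6*25)*(-23407 - (-113 - 6906)) = -150*(-23407 - 1*(-7019)) = -150*(-23407 + 7019) = -150*(-16388) = 2458200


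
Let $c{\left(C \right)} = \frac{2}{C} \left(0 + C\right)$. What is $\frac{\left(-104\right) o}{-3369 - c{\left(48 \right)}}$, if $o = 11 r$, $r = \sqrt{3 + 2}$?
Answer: $\frac{1144 \sqrt{5}}{3371} \approx 0.75884$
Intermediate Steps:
$c{\left(C \right)} = 2$ ($c{\left(C \right)} = \frac{2}{C} C = 2$)
$r = \sqrt{5} \approx 2.2361$
$o = 11 \sqrt{5} \approx 24.597$
$\frac{\left(-104\right) o}{-3369 - c{\left(48 \right)}} = \frac{\left(-104\right) 11 \sqrt{5}}{-3369 - 2} = \frac{\left(-1144\right) \sqrt{5}}{-3369 - 2} = \frac{\left(-1144\right) \sqrt{5}}{-3371} = - 1144 \sqrt{5} \left(- \frac{1}{3371}\right) = \frac{1144 \sqrt{5}}{3371}$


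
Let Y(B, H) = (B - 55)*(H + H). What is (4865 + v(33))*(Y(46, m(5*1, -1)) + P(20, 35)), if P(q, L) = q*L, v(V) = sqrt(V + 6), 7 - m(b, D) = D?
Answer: 2704940 + 556*sqrt(39) ≈ 2.7084e+6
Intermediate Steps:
m(b, D) = 7 - D
v(V) = sqrt(6 + V)
Y(B, H) = 2*H*(-55 + B) (Y(B, H) = (-55 + B)*(2*H) = 2*H*(-55 + B))
P(q, L) = L*q
(4865 + v(33))*(Y(46, m(5*1, -1)) + P(20, 35)) = (4865 + sqrt(6 + 33))*(2*(7 - 1*(-1))*(-55 + 46) + 35*20) = (4865 + sqrt(39))*(2*(7 + 1)*(-9) + 700) = (4865 + sqrt(39))*(2*8*(-9) + 700) = (4865 + sqrt(39))*(-144 + 700) = (4865 + sqrt(39))*556 = 2704940 + 556*sqrt(39)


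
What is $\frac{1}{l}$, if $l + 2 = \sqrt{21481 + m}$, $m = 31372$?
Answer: $\frac{2}{52849} + \frac{\sqrt{52853}}{52849} \approx 0.0043879$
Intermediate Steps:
$l = -2 + \sqrt{52853}$ ($l = -2 + \sqrt{21481 + 31372} = -2 + \sqrt{52853} \approx 227.9$)
$\frac{1}{l} = \frac{1}{-2 + \sqrt{52853}}$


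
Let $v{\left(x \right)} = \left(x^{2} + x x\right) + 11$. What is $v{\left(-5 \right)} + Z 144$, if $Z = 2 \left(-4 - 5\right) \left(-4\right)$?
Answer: $10429$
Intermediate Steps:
$v{\left(x \right)} = 11 + 2 x^{2}$ ($v{\left(x \right)} = \left(x^{2} + x^{2}\right) + 11 = 2 x^{2} + 11 = 11 + 2 x^{2}$)
$Z = 72$ ($Z = 2 \left(-9\right) \left(-4\right) = \left(-18\right) \left(-4\right) = 72$)
$v{\left(-5 \right)} + Z 144 = \left(11 + 2 \left(-5\right)^{2}\right) + 72 \cdot 144 = \left(11 + 2 \cdot 25\right) + 10368 = \left(11 + 50\right) + 10368 = 61 + 10368 = 10429$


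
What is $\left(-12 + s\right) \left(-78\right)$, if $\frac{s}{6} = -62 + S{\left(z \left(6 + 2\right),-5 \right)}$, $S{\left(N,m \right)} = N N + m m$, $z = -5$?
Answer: $-730548$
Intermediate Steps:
$S{\left(N,m \right)} = N^{2} + m^{2}$
$s = 9378$ ($s = 6 \left(-62 + \left(\left(- 5 \left(6 + 2\right)\right)^{2} + \left(-5\right)^{2}\right)\right) = 6 \left(-62 + \left(\left(\left(-5\right) 8\right)^{2} + 25\right)\right) = 6 \left(-62 + \left(\left(-40\right)^{2} + 25\right)\right) = 6 \left(-62 + \left(1600 + 25\right)\right) = 6 \left(-62 + 1625\right) = 6 \cdot 1563 = 9378$)
$\left(-12 + s\right) \left(-78\right) = \left(-12 + 9378\right) \left(-78\right) = 9366 \left(-78\right) = -730548$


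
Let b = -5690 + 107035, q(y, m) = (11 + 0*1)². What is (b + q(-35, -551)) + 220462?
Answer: 321928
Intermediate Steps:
q(y, m) = 121 (q(y, m) = (11 + 0)² = 11² = 121)
b = 101345
(b + q(-35, -551)) + 220462 = (101345 + 121) + 220462 = 101466 + 220462 = 321928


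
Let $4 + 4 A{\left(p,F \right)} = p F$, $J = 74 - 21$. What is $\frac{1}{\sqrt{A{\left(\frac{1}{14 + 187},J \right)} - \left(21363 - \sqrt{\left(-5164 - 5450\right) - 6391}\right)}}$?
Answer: $\frac{2 \sqrt{201}}{\sqrt{-17176603 + 804 i \sqrt{17005}}} \approx 2.088 \cdot 10^{-5} - 0.0068415 i$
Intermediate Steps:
$J = 53$
$A{\left(p,F \right)} = -1 + \frac{F p}{4}$ ($A{\left(p,F \right)} = -1 + \frac{p F}{4} = -1 + \frac{F p}{4}$)
$\frac{1}{\sqrt{A{\left(\frac{1}{14 + 187},J \right)} - \left(21363 - \sqrt{\left(-5164 - 5450\right) - 6391}\right)}} = \frac{1}{\sqrt{\left(-1 + \frac{1}{4} \cdot 53 \frac{1}{14 + 187}\right) - \left(21363 - \sqrt{\left(-5164 - 5450\right) - 6391}\right)}} = \frac{1}{\sqrt{\left(-1 + \frac{1}{4} \cdot 53 \cdot \frac{1}{201}\right) - \left(21363 - \sqrt{-10614 - 6391}\right)}} = \frac{1}{\sqrt{\left(-1 + \frac{1}{4} \cdot 53 \cdot \frac{1}{201}\right) - \left(21363 - \sqrt{-17005}\right)}} = \frac{1}{\sqrt{\left(-1 + \frac{53}{804}\right) - \left(21363 - i \sqrt{17005}\right)}} = \frac{1}{\sqrt{- \frac{751}{804} - \left(21363 - i \sqrt{17005}\right)}} = \frac{1}{\sqrt{- \frac{17176603}{804} + i \sqrt{17005}}}$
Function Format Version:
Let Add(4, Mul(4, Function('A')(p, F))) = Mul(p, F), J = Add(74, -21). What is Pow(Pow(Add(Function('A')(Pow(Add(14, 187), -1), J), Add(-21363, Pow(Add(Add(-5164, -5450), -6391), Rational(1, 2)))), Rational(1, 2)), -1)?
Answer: Mul(2, Pow(201, Rational(1, 2)), Pow(Add(-17176603, Mul(804, I, Pow(17005, Rational(1, 2)))), Rational(-1, 2))) ≈ Add(2.0880e-5, Mul(-0.0068415, I))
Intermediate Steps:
J = 53
Function('A')(p, F) = Add(-1, Mul(Rational(1, 4), F, p)) (Function('A')(p, F) = Add(-1, Mul(Rational(1, 4), Mul(p, F))) = Add(-1, Mul(Rational(1, 4), Mul(F, p))) = Add(-1, Mul(Rational(1, 4), F, p)))
Pow(Pow(Add(Function('A')(Pow(Add(14, 187), -1), J), Add(-21363, Pow(Add(Add(-5164, -5450), -6391), Rational(1, 2)))), Rational(1, 2)), -1) = Pow(Pow(Add(Add(-1, Mul(Rational(1, 4), 53, Pow(Add(14, 187), -1))), Add(-21363, Pow(Add(Add(-5164, -5450), -6391), Rational(1, 2)))), Rational(1, 2)), -1) = Pow(Pow(Add(Add(-1, Mul(Rational(1, 4), 53, Pow(201, -1))), Add(-21363, Pow(Add(-10614, -6391), Rational(1, 2)))), Rational(1, 2)), -1) = Pow(Pow(Add(Add(-1, Mul(Rational(1, 4), 53, Rational(1, 201))), Add(-21363, Pow(-17005, Rational(1, 2)))), Rational(1, 2)), -1) = Pow(Pow(Add(Add(-1, Rational(53, 804)), Add(-21363, Mul(I, Pow(17005, Rational(1, 2))))), Rational(1, 2)), -1) = Pow(Pow(Add(Rational(-751, 804), Add(-21363, Mul(I, Pow(17005, Rational(1, 2))))), Rational(1, 2)), -1) = Pow(Pow(Add(Rational(-17176603, 804), Mul(I, Pow(17005, Rational(1, 2)))), Rational(1, 2)), -1) = Pow(Add(Rational(-17176603, 804), Mul(I, Pow(17005, Rational(1, 2)))), Rational(-1, 2))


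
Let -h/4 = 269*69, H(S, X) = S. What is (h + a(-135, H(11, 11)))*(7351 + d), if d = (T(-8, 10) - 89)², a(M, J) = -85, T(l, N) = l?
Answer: -1245754040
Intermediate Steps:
h = -74244 (h = -1076*69 = -4*18561 = -74244)
d = 9409 (d = (-8 - 89)² = (-97)² = 9409)
(h + a(-135, H(11, 11)))*(7351 + d) = (-74244 - 85)*(7351 + 9409) = -74329*16760 = -1245754040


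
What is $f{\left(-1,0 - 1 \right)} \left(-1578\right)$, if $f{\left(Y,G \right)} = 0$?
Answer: $0$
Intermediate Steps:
$f{\left(-1,0 - 1 \right)} \left(-1578\right) = 0 \left(-1578\right) = 0$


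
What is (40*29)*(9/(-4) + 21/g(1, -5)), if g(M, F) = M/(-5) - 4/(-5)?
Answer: 37990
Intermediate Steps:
g(M, F) = ⅘ - M/5 (g(M, F) = M*(-⅕) - 4*(-⅕) = -M/5 + ⅘ = ⅘ - M/5)
(40*29)*(9/(-4) + 21/g(1, -5)) = (40*29)*(9/(-4) + 21/(⅘ - ⅕*1)) = 1160*(9*(-¼) + 21/(⅘ - ⅕)) = 1160*(-9/4 + 21/(⅗)) = 1160*(-9/4 + 21*(5/3)) = 1160*(-9/4 + 35) = 1160*(131/4) = 37990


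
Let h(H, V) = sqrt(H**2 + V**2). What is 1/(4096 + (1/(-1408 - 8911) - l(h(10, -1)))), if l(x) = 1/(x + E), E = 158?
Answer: 10843962792571793/44416801636020456196 - 106481761*sqrt(101)/44416801636020456196 ≈ 0.00024414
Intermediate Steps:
l(x) = 1/(158 + x) (l(x) = 1/(x + 158) = 1/(158 + x))
1/(4096 + (1/(-1408 - 8911) - l(h(10, -1)))) = 1/(4096 + (1/(-1408 - 8911) - 1/(158 + sqrt(10**2 + (-1)**2)))) = 1/(4096 + (1/(-10319) - 1/(158 + sqrt(100 + 1)))) = 1/(4096 + (-1/10319 - 1/(158 + sqrt(101)))) = 1/(42266623/10319 - 1/(158 + sqrt(101)))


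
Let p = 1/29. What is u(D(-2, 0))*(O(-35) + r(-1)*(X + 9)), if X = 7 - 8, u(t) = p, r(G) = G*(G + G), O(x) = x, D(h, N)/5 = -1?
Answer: -19/29 ≈ -0.65517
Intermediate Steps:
D(h, N) = -5 (D(h, N) = 5*(-1) = -5)
p = 1/29 ≈ 0.034483
r(G) = 2*G² (r(G) = G*(2*G) = 2*G²)
u(t) = 1/29
X = -1
u(D(-2, 0))*(O(-35) + r(-1)*(X + 9)) = (-35 + (2*(-1)²)*(-1 + 9))/29 = (-35 + (2*1)*8)/29 = (-35 + 2*8)/29 = (-35 + 16)/29 = (1/29)*(-19) = -19/29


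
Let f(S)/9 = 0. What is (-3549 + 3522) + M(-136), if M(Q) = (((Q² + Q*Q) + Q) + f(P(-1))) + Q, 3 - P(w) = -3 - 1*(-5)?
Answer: 36693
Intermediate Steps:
P(w) = 1 (P(w) = 3 - (-3 - 1*(-5)) = 3 - (-3 + 5) = 3 - 1*2 = 3 - 2 = 1)
f(S) = 0 (f(S) = 9*0 = 0)
M(Q) = 2*Q + 2*Q² (M(Q) = (((Q² + Q*Q) + Q) + 0) + Q = (((Q² + Q²) + Q) + 0) + Q = ((2*Q² + Q) + 0) + Q = ((Q + 2*Q²) + 0) + Q = (Q + 2*Q²) + Q = 2*Q + 2*Q²)
(-3549 + 3522) + M(-136) = (-3549 + 3522) + 2*(-136)*(1 - 136) = -27 + 2*(-136)*(-135) = -27 + 36720 = 36693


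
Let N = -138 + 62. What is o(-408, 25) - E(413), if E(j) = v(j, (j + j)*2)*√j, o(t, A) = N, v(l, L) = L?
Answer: -76 - 1652*√413 ≈ -33649.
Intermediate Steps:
N = -76
o(t, A) = -76
E(j) = 4*j^(3/2) (E(j) = ((j + j)*2)*√j = ((2*j)*2)*√j = (4*j)*√j = 4*j^(3/2))
o(-408, 25) - E(413) = -76 - 4*413^(3/2) = -76 - 4*413*√413 = -76 - 1652*√413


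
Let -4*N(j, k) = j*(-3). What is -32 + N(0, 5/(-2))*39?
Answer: -32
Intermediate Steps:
N(j, k) = 3*j/4 (N(j, k) = -j*(-3)/4 = -(-3)*j/4 = 3*j/4)
-32 + N(0, 5/(-2))*39 = -32 + ((3/4)*0)*39 = -32 + 0*39 = -32 + 0 = -32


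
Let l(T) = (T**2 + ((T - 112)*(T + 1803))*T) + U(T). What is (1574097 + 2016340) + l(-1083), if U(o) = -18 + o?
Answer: 936575425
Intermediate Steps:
l(T) = -18 + T + T**2 + T*(-112 + T)*(1803 + T) (l(T) = (T**2 + ((T - 112)*(T + 1803))*T) + (-18 + T) = (T**2 + ((-112 + T)*(1803 + T))*T) + (-18 + T) = (T**2 + T*(-112 + T)*(1803 + T)) + (-18 + T) = -18 + T + T**2 + T*(-112 + T)*(1803 + T))
(1574097 + 2016340) + l(-1083) = (1574097 + 2016340) + (-18 + (-1083)**3 - 201935*(-1083) + 1692*(-1083)**2) = 3590437 + (-18 - 1270238787 + 218695605 + 1692*1172889) = 3590437 + (-18 - 1270238787 + 218695605 + 1984528188) = 3590437 + 932984988 = 936575425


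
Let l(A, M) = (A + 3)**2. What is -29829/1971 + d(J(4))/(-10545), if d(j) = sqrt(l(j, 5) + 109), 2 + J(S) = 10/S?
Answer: -9943/657 - sqrt(485)/21090 ≈ -15.135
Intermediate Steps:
J(S) = -2 + 10/S
l(A, M) = (3 + A)**2
d(j) = sqrt(109 + (3 + j)**2) (d(j) = sqrt((3 + j)**2 + 109) = sqrt(109 + (3 + j)**2))
-29829/1971 + d(J(4))/(-10545) = -29829/1971 + sqrt(109 + (3 + (-2 + 10/4))**2)/(-10545) = -29829*1/1971 + sqrt(109 + (3 + (-2 + 10*(1/4)))**2)*(-1/10545) = -9943/657 + sqrt(109 + (3 + (-2 + 5/2))**2)*(-1/10545) = -9943/657 + sqrt(109 + (3 + 1/2)**2)*(-1/10545) = -9943/657 + sqrt(109 + (7/2)**2)*(-1/10545) = -9943/657 + sqrt(109 + 49/4)*(-1/10545) = -9943/657 + sqrt(485/4)*(-1/10545) = -9943/657 + (sqrt(485)/2)*(-1/10545) = -9943/657 - sqrt(485)/21090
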